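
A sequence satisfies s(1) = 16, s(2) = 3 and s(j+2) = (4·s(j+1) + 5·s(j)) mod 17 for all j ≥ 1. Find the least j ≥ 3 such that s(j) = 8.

We have s(1) = 16, s(2) = 3, s(3) = 7, s(4) = 9, s(5) = 3, s(6) = 6, s(7) = 5, s(8) = 16, s(9) = 4, s(10) = 11, s(11) = 13, s(12) = 5, s(13) = 0, s(14) = 8, s(15) = 15, s(16) = 15, s(17) = 16, s(18) = 3.
The sequence repeats with period 16.
The value 8 first appears (with j ≥ 3) at s(14).

14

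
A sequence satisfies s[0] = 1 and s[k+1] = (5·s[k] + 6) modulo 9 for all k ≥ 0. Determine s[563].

We have s[0] = 1, s[1] = 2, s[2] = 7, s[3] = 5, s[4] = 4, s[5] = 8, s[6] = 1.
The sequence repeats with period 6.
So s[563] = s[0 + ((563-0) mod 6)] = s[5] = 8.

8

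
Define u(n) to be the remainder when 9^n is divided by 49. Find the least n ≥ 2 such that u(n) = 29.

Listing terms: u(1) = 9, u(2) = 32, u(3) = 43, u(4) = 44, u(5) = 4, u(6) = 36, u(7) = 30, u(8) = 25, u(9) = 29, u(10) = 16, u(11) = 46, u(12) = 22, u(13) = 2, u(14) = 18, u(15) = 15, u(16) = 37, u(17) = 39, u(18) = 8, u(19) = 23, u(20) = 11, u(21) = 1, u(22) = 9.
Since u(22) = u(1) = 9, the sequence is periodic with period 21.
The value 29 first appears (with n ≥ 2) at u(9).

9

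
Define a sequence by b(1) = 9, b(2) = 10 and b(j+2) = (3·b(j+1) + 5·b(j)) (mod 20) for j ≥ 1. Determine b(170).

b(1) = 9, b(2) = 10, b(3) = 15, b(4) = 15, b(5) = 0, b(6) = 15, b(7) = 5, b(8) = 10, b(9) = 15.
Since (b(8), b(9)) = (b(2), b(3)) = (10, 15) (two consecutive terms determine the rest), the sequence is eventually periodic: after a pre-period of length 1 it cycles with period 6.
For j ≥ 2, b(j) depends only on (j - 2) mod 6. (170 - 2) mod 6 = 0, so b(170) = b(2) = 10.

10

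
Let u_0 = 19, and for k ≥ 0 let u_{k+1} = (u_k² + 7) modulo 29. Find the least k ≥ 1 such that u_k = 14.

Listing terms: u_0 = 19, u_1 = 20, u_2 = 1, u_3 = 8, u_4 = 13, u_5 = 2, u_6 = 11, u_7 = 12, u_8 = 6, u_9 = 14, u_{10} = 0, u_{11} = 7, u_{12} = 27, u_{13} = 11.
Since u_{13} = u_6 = 11, the sequence is eventually periodic: after a pre-period of length 6 it cycles with period 7.
The value 14 first appears (with k ≥ 1) at u_9.

9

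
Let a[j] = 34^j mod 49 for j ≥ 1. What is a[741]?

13

Computing terms: a[1] = 34,  a[2] = 29,  a[3] = 6,  a[4] = 8,  a[5] = 27,  a[6] = 36,  a[7] = 48,  a[8] = 15,  a[9] = 20,  a[10] = 43,  a[11] = 41,  a[12] = 22,  a[13] = 13,  a[14] = 1,  a[15] = 34.
The sequence repeats with period 14.
So a[741] = a[1 + ((741-1) mod 14)] = a[13] = 13.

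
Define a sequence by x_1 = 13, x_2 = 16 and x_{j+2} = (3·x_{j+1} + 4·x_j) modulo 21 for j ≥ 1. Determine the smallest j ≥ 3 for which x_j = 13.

Listing terms: x_1 = 13; x_2 = 16; x_3 = 16; x_4 = 7; x_5 = 1; x_6 = 10; x_7 = 13; x_8 = 16.
The sequence repeats with period 6.
The value 13 next appears (with j ≥ 3) at x_7.

7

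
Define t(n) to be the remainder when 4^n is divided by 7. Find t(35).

2

t(1) = 4,  t(2) = 2,  t(3) = 1,  t(4) = 4.
The sequence repeats with period 3.
So t(35) = t(1 + ((35-1) mod 3)) = t(2) = 2.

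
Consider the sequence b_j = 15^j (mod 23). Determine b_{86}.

Computing terms: b_1 = 15, b_2 = 18, b_3 = 17, b_4 = 2, b_5 = 7, b_6 = 13, b_7 = 11, b_8 = 4, b_9 = 14, b_{10} = 3, b_{11} = 22, b_{12} = 8, b_{13} = 5, b_{14} = 6, b_{15} = 21, b_{16} = 16, b_{17} = 10, b_{18} = 12, b_{19} = 19, b_{20} = 9, b_{21} = 20, b_{22} = 1, b_{23} = 15.
Since b_{23} = b_1 = 15, the sequence is periodic with period 22.
(86 - 1) mod 22 = 19, so b_{86} = b_{20} = 9.

9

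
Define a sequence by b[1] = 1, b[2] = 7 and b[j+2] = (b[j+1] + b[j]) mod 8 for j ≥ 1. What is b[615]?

0

Computing terms: b[1] = 1; b[2] = 7; b[3] = 0; b[4] = 7; b[5] = 7; b[6] = 6; b[7] = 5; b[8] = 3; b[9] = 0; b[10] = 3; b[11] = 3; b[12] = 6; b[13] = 1; b[14] = 7.
The sequence repeats with period 12.
So b[615] = b[1 + ((615-1) mod 12)] = b[3] = 0.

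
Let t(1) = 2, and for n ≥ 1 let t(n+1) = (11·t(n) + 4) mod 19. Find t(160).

Listing terms: t(1) = 2,  t(2) = 7,  t(3) = 5,  t(4) = 2.
The sequence repeats with period 3.
So t(160) = t(1 + ((160-1) mod 3)) = t(1) = 2.

2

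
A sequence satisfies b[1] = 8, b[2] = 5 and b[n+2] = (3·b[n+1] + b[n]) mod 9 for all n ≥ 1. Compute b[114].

8

b[1] = 8, b[2] = 5, b[3] = 5, b[4] = 2, b[5] = 2, b[6] = 8, b[7] = 8, b[8] = 5.
The sequence repeats with period 6.
So b[114] = b[1 + ((114-1) mod 6)] = b[6] = 8.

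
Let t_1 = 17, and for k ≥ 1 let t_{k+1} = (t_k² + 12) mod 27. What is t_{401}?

19

t_1 = 17,  t_2 = 4,  t_3 = 1,  t_4 = 13,  t_5 = 19,  t_6 = 22,  t_7 = 10,  t_8 = 4.
Since t_8 = t_2 = 4, the sequence is eventually periodic: after a pre-period of length 1 it cycles with period 6.
For k ≥ 2, t_k depends only on (k - 2) mod 6. (401 - 2) mod 6 = 3, so t_{401} = t_5 = 19.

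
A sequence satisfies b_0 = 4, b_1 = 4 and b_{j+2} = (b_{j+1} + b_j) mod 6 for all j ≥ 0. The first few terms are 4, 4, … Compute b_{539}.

0

We have b_0 = 4, b_1 = 4, b_2 = 2, b_3 = 0, b_4 = 2, b_5 = 2, b_6 = 4, b_7 = 0, b_8 = 4, b_9 = 4.
Since (b_8, b_9) = (b_0, b_1) = (4, 4) (two consecutive terms determine the rest), the sequence is periodic with period 8.
So b_{539} = b_{0 + ((539-0) mod 8)} = b_3 = 0.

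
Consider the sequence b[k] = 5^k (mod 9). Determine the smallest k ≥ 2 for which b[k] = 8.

3

Computing terms: b[1] = 5; b[2] = 7; b[3] = 8; b[4] = 4; b[5] = 2; b[6] = 1; b[7] = 5.
Since b[7] = b[1] = 5, the sequence is periodic with period 6.
The value 8 first appears (with k ≥ 2) at b[3].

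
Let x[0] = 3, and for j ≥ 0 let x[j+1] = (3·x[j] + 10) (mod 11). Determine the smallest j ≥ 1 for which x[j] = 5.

x[0] = 3, x[1] = 8, x[2] = 1, x[3] = 2, x[4] = 5, x[5] = 3.
The sequence repeats with period 5.
The value 5 first appears (with j ≥ 1) at x[4].

4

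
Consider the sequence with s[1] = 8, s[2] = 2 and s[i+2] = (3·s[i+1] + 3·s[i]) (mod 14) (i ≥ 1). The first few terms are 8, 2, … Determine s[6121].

4

We have s[1] = 8, s[2] = 2, s[3] = 2, s[4] = 12, s[5] = 0, s[6] = 8, s[7] = 10, s[8] = 12, s[9] = 10, s[10] = 10, s[11] = 4, s[12] = 0, s[13] = 12, s[14] = 8, s[15] = 4, s[16] = 8, s[17] = 8, s[18] = 6, s[19] = 0, s[20] = 4, s[21] = 12, s[22] = 6, s[23] = 12, s[24] = 12, s[25] = 2, s[26] = 0, s[27] = 6, s[28] = 4, s[29] = 2, s[30] = 4, s[31] = 4, s[32] = 10, s[33] = 0, s[34] = 2, s[35] = 6, s[36] = 10, s[37] = 6, s[38] = 6, s[39] = 8, s[40] = 0, s[41] = 10, s[42] = 2, s[43] = 8, s[44] = 2.
Since (s[43], s[44]) = (s[1], s[2]) = (8, 2) (two consecutive terms determine the rest), the sequence is periodic with period 42.
(6121 - 1) mod 42 = 30, so s[6121] = s[31] = 4.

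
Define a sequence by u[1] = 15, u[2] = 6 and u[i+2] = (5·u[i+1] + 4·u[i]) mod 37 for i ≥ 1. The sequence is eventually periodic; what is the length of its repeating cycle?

u[1] = 15; u[2] = 6; u[3] = 16; u[4] = 30; u[5] = 29; u[6] = 6; u[7] = 35; u[8] = 14; u[9] = 25; u[10] = 33; u[11] = 6; u[12] = 14; u[13] = 20; u[14] = 8; u[15] = 9; u[16] = 3; u[17] = 14; u[18] = 8; u[19] = 22; u[20] = 31; u[21] = 21; u[22] = 7; u[23] = 8; u[24] = 31; u[25] = 2; u[26] = 23; u[27] = 12; u[28] = 4; u[29] = 31; u[30] = 23; u[31] = 17; u[32] = 29; u[33] = 28; u[34] = 34; u[35] = 23; u[36] = 29; u[37] = 15; u[38] = 6.
Since (u[37], u[38]) = (u[1], u[2]) = (15, 6) (two consecutive terms determine the rest), the sequence is periodic with period 36.

36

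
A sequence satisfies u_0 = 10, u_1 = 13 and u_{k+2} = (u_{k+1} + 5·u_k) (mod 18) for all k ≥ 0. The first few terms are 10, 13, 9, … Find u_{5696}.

3

We have u_0 = 10,  u_1 = 13,  u_2 = 9,  u_3 = 2,  u_4 = 11,  u_5 = 3,  u_6 = 4,  u_7 = 1,  u_8 = 3,  u_9 = 8,  u_{10} = 5,  u_{11} = 9,  u_{12} = 16,  u_{13} = 7,  u_{14} = 15,  u_{15} = 14,  u_{16} = 17,  u_{17} = 15,  u_{18} = 10,  u_{19} = 13.
The sequence repeats with period 18.
So u_{5696} = u_{0 + ((5696-0) mod 18)} = u_8 = 3.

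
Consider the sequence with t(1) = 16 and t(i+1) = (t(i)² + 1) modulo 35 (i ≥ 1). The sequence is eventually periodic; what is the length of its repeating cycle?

t(1) = 16, t(2) = 12, t(3) = 5, t(4) = 26, t(5) = 12.
Since t(5) = t(2) = 12, the sequence is eventually periodic: after a pre-period of length 1 it cycles with period 3.

3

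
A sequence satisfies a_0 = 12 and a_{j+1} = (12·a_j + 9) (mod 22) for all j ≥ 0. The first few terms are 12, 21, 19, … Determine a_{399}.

17

We have a_0 = 12,  a_1 = 21,  a_2 = 19,  a_3 = 17,  a_4 = 15,  a_5 = 13,  a_6 = 11,  a_7 = 9,  a_8 = 7,  a_9 = 5,  a_{10} = 3,  a_{11} = 1,  a_{12} = 21.
Since a_{12} = a_1 = 21, the sequence is eventually periodic: after a pre-period of length 1 it cycles with period 11.
For j ≥ 1, a_j depends only on (j - 1) mod 11. (399 - 1) mod 11 = 2, so a_{399} = a_3 = 17.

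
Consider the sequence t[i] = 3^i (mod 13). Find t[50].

t[0] = 1, t[1] = 3, t[2] = 9, t[3] = 1.
Since t[3] = t[0] = 1, the sequence is periodic with period 3.
(50 - 0) mod 3 = 2, so t[50] = t[2] = 9.

9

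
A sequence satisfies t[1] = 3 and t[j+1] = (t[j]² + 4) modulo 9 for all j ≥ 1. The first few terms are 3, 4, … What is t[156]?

2

We have t[1] = 3, t[2] = 4, t[3] = 2, t[4] = 8, t[5] = 5, t[6] = 2.
Since t[6] = t[3] = 2, the sequence is eventually periodic: after a pre-period of length 2 it cycles with period 3.
For j ≥ 3, t[j] depends only on (j - 3) mod 3. (156 - 3) mod 3 = 0, so t[156] = t[3] = 2.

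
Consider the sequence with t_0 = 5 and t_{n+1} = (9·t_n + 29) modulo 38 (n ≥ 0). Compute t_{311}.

Computing terms: t_0 = 5, t_1 = 36, t_2 = 11, t_3 = 14, t_4 = 3, t_5 = 18, t_6 = 1, t_7 = 0, t_8 = 29, t_9 = 24, t_{10} = 17, t_{11} = 30, t_{12} = 33, t_{13} = 22, t_{14} = 37, t_{15} = 20, t_{16} = 19, t_{17} = 10, t_{18} = 5.
The sequence repeats with period 18.
(311 - 0) mod 18 = 5, so t_{311} = t_5 = 18.

18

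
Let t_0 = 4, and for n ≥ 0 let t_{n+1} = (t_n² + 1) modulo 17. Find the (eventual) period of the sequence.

Computing terms: t_0 = 4; t_1 = 0; t_2 = 1; t_3 = 2; t_4 = 5; t_5 = 9; t_6 = 14; t_7 = 10; t_8 = 16; t_9 = 2.
Since t_9 = t_3 = 2, the sequence is eventually periodic: after a pre-period of length 3 it cycles with period 6.

6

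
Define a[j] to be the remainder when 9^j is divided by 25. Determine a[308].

Listing terms: a[0] = 1, a[1] = 9, a[2] = 6, a[3] = 4, a[4] = 11, a[5] = 24, a[6] = 16, a[7] = 19, a[8] = 21, a[9] = 14, a[10] = 1.
Since a[10] = a[0] = 1, the sequence is periodic with period 10.
(308 - 0) mod 10 = 8, so a[308] = a[8] = 21.

21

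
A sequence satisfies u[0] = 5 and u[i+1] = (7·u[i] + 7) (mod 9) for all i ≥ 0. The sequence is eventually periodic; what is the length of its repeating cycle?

9

Listing terms: u[0] = 5; u[1] = 6; u[2] = 4; u[3] = 8; u[4] = 0; u[5] = 7; u[6] = 2; u[7] = 3; u[8] = 1; u[9] = 5.
Since u[9] = u[0] = 5, the sequence is periodic with period 9.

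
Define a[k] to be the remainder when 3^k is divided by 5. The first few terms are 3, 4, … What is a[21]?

3

Listing terms: a[1] = 3,  a[2] = 4,  a[3] = 2,  a[4] = 1,  a[5] = 3.
The sequence repeats with period 4.
(21 - 1) mod 4 = 0, so a[21] = a[1] = 3.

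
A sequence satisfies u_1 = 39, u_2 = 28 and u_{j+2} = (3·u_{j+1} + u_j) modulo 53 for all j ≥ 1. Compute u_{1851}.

Computing terms: u_1 = 39,  u_2 = 28,  u_3 = 17,  u_4 = 26,  u_5 = 42,  u_6 = 46,  u_7 = 21,  u_8 = 3,  u_9 = 30,  u_{10} = 40,  u_{11} = 44,  u_{12} = 13,  u_{13} = 30,  u_{14} = 50,  u_{15} = 21,  u_{16} = 7,  u_{17} = 42,  u_{18} = 27,  u_{19} = 17,  u_{20} = 25,  u_{21} = 39,  u_{22} = 36,  u_{23} = 41,  u_{24} = 0,  u_{25} = 41,  u_{26} = 17,  u_{27} = 39,  u_{28} = 28.
The sequence repeats with period 26.
So u_{1851} = u_{1 + ((1851-1) mod 26)} = u_5 = 42.

42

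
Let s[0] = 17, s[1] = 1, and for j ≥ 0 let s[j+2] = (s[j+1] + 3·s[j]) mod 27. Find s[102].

1

Listing terms: s[0] = 17,  s[1] = 1,  s[2] = 25,  s[3] = 1,  s[4] = 22,  s[5] = 25,  s[6] = 10,  s[7] = 4,  s[8] = 7,  s[9] = 19,  s[10] = 13,  s[11] = 16,  s[12] = 1,  s[13] = 22.
Since (s[12], s[13]) = (s[3], s[4]) = (1, 22) (two consecutive terms determine the rest), the sequence is eventually periodic: after a pre-period of length 3 it cycles with period 9.
For j ≥ 3, s[j] depends only on (j - 3) mod 9. (102 - 3) mod 9 = 0, so s[102] = s[3] = 1.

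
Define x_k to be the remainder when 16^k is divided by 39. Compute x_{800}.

22

Computing terms: x_1 = 16; x_2 = 22; x_3 = 1; x_4 = 16.
Since x_4 = x_1 = 16, the sequence is periodic with period 3.
So x_{800} = x_{1 + ((800-1) mod 3)} = x_2 = 22.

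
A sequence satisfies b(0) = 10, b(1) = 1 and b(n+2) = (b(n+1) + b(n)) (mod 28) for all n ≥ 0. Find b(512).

b(0) = 10; b(1) = 1; b(2) = 11; b(3) = 12; b(4) = 23; b(5) = 7; b(6) = 2; b(7) = 9; b(8) = 11; b(9) = 20; b(10) = 3; b(11) = 23; b(12) = 26; b(13) = 21; b(14) = 19; b(15) = 12; b(16) = 3; b(17) = 15; b(18) = 18; b(19) = 5; b(20) = 23; b(21) = 0; b(22) = 23; b(23) = 23; b(24) = 18; b(25) = 13; b(26) = 3; b(27) = 16; b(28) = 19; b(29) = 7; b(30) = 26; b(31) = 5; b(32) = 3; b(33) = 8; b(34) = 11; b(35) = 19; b(36) = 2; b(37) = 21; b(38) = 23; b(39) = 16; b(40) = 11; b(41) = 27; b(42) = 10; b(43) = 9; b(44) = 19; b(45) = 0; b(46) = 19; b(47) = 19; b(48) = 10; b(49) = 1.
The sequence repeats with period 48.
(512 - 0) mod 48 = 32, so b(512) = b(32) = 3.

3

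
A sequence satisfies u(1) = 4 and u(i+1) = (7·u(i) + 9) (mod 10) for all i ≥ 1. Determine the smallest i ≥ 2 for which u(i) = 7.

u(1) = 4, u(2) = 7, u(3) = 8, u(4) = 5, u(5) = 4.
The sequence repeats with period 4.
The value 7 first appears (with i ≥ 2) at u(2).

2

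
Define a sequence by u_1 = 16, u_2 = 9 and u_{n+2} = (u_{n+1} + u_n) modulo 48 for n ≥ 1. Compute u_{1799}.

23

We have u_1 = 16, u_2 = 9, u_3 = 25, u_4 = 34, u_5 = 11, u_6 = 45, u_7 = 8, u_8 = 5, u_9 = 13, u_{10} = 18, u_{11} = 31, u_{12} = 1, u_{13} = 32, u_{14} = 33, u_{15} = 17, u_{16} = 2, u_{17} = 19, u_{18} = 21, u_{19} = 40, u_{20} = 13, u_{21} = 5, u_{22} = 18, u_{23} = 23, u_{24} = 41, u_{25} = 16, u_{26} = 9.
Since (u_{25}, u_{26}) = (u_1, u_2) = (16, 9) (two consecutive terms determine the rest), the sequence is periodic with period 24.
(1799 - 1) mod 24 = 22, so u_{1799} = u_{23} = 23.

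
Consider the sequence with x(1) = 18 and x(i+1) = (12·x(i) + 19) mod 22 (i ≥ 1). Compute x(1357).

9

We have x(1) = 18,  x(2) = 15,  x(3) = 1,  x(4) = 9,  x(5) = 17,  x(6) = 3,  x(7) = 11,  x(8) = 19,  x(9) = 5,  x(10) = 13,  x(11) = 21,  x(12) = 7,  x(13) = 15.
Since x(13) = x(2) = 15, the sequence is eventually periodic: after a pre-period of length 1 it cycles with period 11.
For i ≥ 2, x(i) depends only on (i - 2) mod 11. (1357 - 2) mod 11 = 2, so x(1357) = x(4) = 9.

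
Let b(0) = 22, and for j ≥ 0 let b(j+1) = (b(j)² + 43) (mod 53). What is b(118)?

b(0) = 22, b(1) = 50, b(2) = 52, b(3) = 44, b(4) = 18, b(5) = 49, b(6) = 6, b(7) = 26, b(8) = 30, b(9) = 42, b(10) = 5, b(11) = 15, b(12) = 3, b(13) = 52.
Since b(13) = b(2) = 52, the sequence is eventually periodic: after a pre-period of length 2 it cycles with period 11.
For j ≥ 2, b(j) depends only on (j - 2) mod 11. (118 - 2) mod 11 = 6, so b(118) = b(8) = 30.

30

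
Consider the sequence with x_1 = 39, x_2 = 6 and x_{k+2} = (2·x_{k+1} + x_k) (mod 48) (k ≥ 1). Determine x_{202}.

We have x_1 = 39,  x_2 = 6,  x_3 = 3,  x_4 = 12,  x_5 = 27,  x_6 = 18,  x_7 = 15,  x_8 = 0,  x_9 = 15,  x_{10} = 30,  x_{11} = 27,  x_{12} = 36,  x_{13} = 3,  x_{14} = 42,  x_{15} = 39,  x_{16} = 24,  x_{17} = 39,  x_{18} = 6.
The sequence repeats with period 16.
So x_{202} = x_{1 + ((202-1) mod 16)} = x_{10} = 30.

30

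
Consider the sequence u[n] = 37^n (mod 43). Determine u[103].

We have u[0] = 1, u[1] = 37, u[2] = 36, u[3] = 42, u[4] = 6, u[5] = 7, u[6] = 1.
Since u[6] = u[0] = 1, the sequence is periodic with period 6.
(103 - 0) mod 6 = 1, so u[103] = u[1] = 37.

37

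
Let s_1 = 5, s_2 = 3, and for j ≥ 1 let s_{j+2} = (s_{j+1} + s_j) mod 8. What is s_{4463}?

7

Computing terms: s_1 = 5,  s_2 = 3,  s_3 = 0,  s_4 = 3,  s_5 = 3,  s_6 = 6,  s_7 = 1,  s_8 = 7,  s_9 = 0,  s_{10} = 7,  s_{11} = 7,  s_{12} = 6,  s_{13} = 5,  s_{14} = 3.
The sequence repeats with period 12.
So s_{4463} = s_{1 + ((4463-1) mod 12)} = s_{11} = 7.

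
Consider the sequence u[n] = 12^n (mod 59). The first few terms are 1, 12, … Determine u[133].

41

Computing terms: u[0] = 1, u[1] = 12, u[2] = 26, u[3] = 17, u[4] = 27, u[5] = 29, u[6] = 53, u[7] = 46, u[8] = 21, u[9] = 16, u[10] = 15, u[11] = 3, u[12] = 36, u[13] = 19, u[14] = 51, u[15] = 22, u[16] = 28, u[17] = 41, u[18] = 20, u[19] = 4, u[20] = 48, u[21] = 45, u[22] = 9, u[23] = 49, u[24] = 57, u[25] = 35, u[26] = 7, u[27] = 25, u[28] = 5, u[29] = 1.
The sequence repeats with period 29.
(133 - 0) mod 29 = 17, so u[133] = u[17] = 41.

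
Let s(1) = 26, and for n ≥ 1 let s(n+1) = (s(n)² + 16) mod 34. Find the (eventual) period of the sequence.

4

Computing terms: s(1) = 26, s(2) = 12, s(3) = 24, s(4) = 14, s(5) = 8, s(6) = 12.
Since s(6) = s(2) = 12, the sequence is eventually periodic: after a pre-period of length 1 it cycles with period 4.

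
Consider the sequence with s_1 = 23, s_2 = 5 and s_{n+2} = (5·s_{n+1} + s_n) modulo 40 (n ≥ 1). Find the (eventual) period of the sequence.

Computing terms: s_1 = 23; s_2 = 5; s_3 = 8; s_4 = 5; s_5 = 33; s_6 = 10; s_7 = 3; s_8 = 25; s_9 = 8; s_{10} = 25; s_{11} = 13; s_{12} = 10; s_{13} = 23; s_{14} = 5.
Since (s_{13}, s_{14}) = (s_1, s_2) = (23, 5) (two consecutive terms determine the rest), the sequence is periodic with period 12.

12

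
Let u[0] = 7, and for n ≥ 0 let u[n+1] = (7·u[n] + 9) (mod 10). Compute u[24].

7

We have u[0] = 7; u[1] = 8; u[2] = 5; u[3] = 4; u[4] = 7.
Since u[4] = u[0] = 7, the sequence is periodic with period 4.
(24 - 0) mod 4 = 0, so u[24] = u[0] = 7.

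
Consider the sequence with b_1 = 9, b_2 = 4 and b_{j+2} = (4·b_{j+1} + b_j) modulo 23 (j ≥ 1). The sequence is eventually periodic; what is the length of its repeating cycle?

16

b_1 = 9, b_2 = 4, b_3 = 2, b_4 = 12, b_5 = 4, b_6 = 5, b_7 = 1, b_8 = 9, b_9 = 14, b_{10} = 19, b_{11} = 21, b_{12} = 11, b_{13} = 19, b_{14} = 18, b_{15} = 22, b_{16} = 14, b_{17} = 9, b_{18} = 4.
Since (b_{17}, b_{18}) = (b_1, b_2) = (9, 4) (two consecutive terms determine the rest), the sequence is periodic with period 16.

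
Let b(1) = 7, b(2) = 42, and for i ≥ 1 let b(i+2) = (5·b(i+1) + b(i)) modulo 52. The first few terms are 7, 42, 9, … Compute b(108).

Listing terms: b(1) = 7, b(2) = 42, b(3) = 9, b(4) = 35, b(5) = 28, b(6) = 19, b(7) = 19, b(8) = 10, b(9) = 17, b(10) = 43, b(11) = 24, b(12) = 7, b(13) = 7, b(14) = 42.
Since (b(13), b(14)) = (b(1), b(2)) = (7, 42) (two consecutive terms determine the rest), the sequence is periodic with period 12.
So b(108) = b(1 + ((108-1) mod 12)) = b(12) = 7.

7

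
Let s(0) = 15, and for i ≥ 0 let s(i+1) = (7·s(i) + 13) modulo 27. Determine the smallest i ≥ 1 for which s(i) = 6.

18

We have s(0) = 15, s(1) = 10, s(2) = 2, s(3) = 0, s(4) = 13, s(5) = 23, s(6) = 12, s(7) = 16, s(8) = 17, s(9) = 24, s(10) = 19, s(11) = 11, s(12) = 9, s(13) = 22, s(14) = 5, s(15) = 21, s(16) = 25, s(17) = 26, s(18) = 6, s(19) = 1, s(20) = 20, s(21) = 18, s(22) = 4, s(23) = 14, s(24) = 3, s(25) = 7, s(26) = 8, s(27) = 15.
The sequence repeats with period 27.
The value 6 first appears (with i ≥ 1) at s(18).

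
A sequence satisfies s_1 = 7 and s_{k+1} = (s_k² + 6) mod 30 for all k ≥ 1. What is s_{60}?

Listing terms: s_1 = 7,  s_2 = 25,  s_3 = 1,  s_4 = 7.
The sequence repeats with period 3.
So s_{60} = s_{1 + ((60-1) mod 3)} = s_3 = 1.

1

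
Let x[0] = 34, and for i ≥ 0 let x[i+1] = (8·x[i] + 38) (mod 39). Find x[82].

22

We have x[0] = 34,  x[1] = 37,  x[2] = 22,  x[3] = 19,  x[4] = 34.
Since x[4] = x[0] = 34, the sequence is periodic with period 4.
So x[82] = x[0 + ((82-0) mod 4)] = x[2] = 22.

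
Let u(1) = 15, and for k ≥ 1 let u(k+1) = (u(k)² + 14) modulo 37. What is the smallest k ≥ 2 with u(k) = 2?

9

u(1) = 15,  u(2) = 17,  u(3) = 7,  u(4) = 26,  u(5) = 24,  u(6) = 35,  u(7) = 18,  u(8) = 5,  u(9) = 2,  u(10) = 18.
Since u(10) = u(7) = 18, the sequence is eventually periodic: after a pre-period of length 6 it cycles with period 3.
The value 2 first appears (with k ≥ 2) at u(9).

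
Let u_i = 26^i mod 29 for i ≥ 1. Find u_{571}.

14

We have u_1 = 26; u_2 = 9; u_3 = 2; u_4 = 23; u_5 = 18; u_6 = 4; u_7 = 17; u_8 = 7; u_9 = 8; u_{10} = 5; u_{11} = 14; u_{12} = 16; u_{13} = 10; u_{14} = 28; u_{15} = 3; u_{16} = 20; u_{17} = 27; u_{18} = 6; u_{19} = 11; u_{20} = 25; u_{21} = 12; u_{22} = 22; u_{23} = 21; u_{24} = 24; u_{25} = 15; u_{26} = 13; u_{27} = 19; u_{28} = 1; u_{29} = 26.
Since u_{29} = u_1 = 26, the sequence is periodic with period 28.
So u_{571} = u_{1 + ((571-1) mod 28)} = u_{11} = 14.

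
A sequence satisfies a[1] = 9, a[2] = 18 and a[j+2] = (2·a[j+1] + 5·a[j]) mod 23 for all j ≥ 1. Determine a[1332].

Computing terms: a[1] = 9; a[2] = 18; a[3] = 12; a[4] = 22; a[5] = 12; a[6] = 19; a[7] = 6; a[8] = 15; a[9] = 14; a[10] = 11; a[11] = 0; a[12] = 9; a[13] = 18.
Since (a[12], a[13]) = (a[1], a[2]) = (9, 18) (two consecutive terms determine the rest), the sequence is periodic with period 11.
So a[1332] = a[1 + ((1332-1) mod 11)] = a[1] = 9.

9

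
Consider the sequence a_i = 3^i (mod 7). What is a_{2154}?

1

a_0 = 1; a_1 = 3; a_2 = 2; a_3 = 6; a_4 = 4; a_5 = 5; a_6 = 1.
Since a_6 = a_0 = 1, the sequence is periodic with period 6.
(2154 - 0) mod 6 = 0, so a_{2154} = a_0 = 1.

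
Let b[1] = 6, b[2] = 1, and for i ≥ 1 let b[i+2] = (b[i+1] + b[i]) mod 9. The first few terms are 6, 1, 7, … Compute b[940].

We have b[1] = 6, b[2] = 1, b[3] = 7, b[4] = 8, b[5] = 6, b[6] = 5, b[7] = 2, b[8] = 7, b[9] = 0, b[10] = 7, b[11] = 7, b[12] = 5, b[13] = 3, b[14] = 8, b[15] = 2, b[16] = 1, b[17] = 3, b[18] = 4, b[19] = 7, b[20] = 2, b[21] = 0, b[22] = 2, b[23] = 2, b[24] = 4, b[25] = 6, b[26] = 1.
Since (b[25], b[26]) = (b[1], b[2]) = (6, 1) (two consecutive terms determine the rest), the sequence is periodic with period 24.
(940 - 1) mod 24 = 3, so b[940] = b[4] = 8.

8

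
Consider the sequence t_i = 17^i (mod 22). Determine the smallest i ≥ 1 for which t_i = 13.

We have t_0 = 1; t_1 = 17; t_2 = 3; t_3 = 7; t_4 = 9; t_5 = 21; t_6 = 5; t_7 = 19; t_8 = 15; t_9 = 13; t_{10} = 1.
Since t_{10} = t_0 = 1, the sequence is periodic with period 10.
The value 13 first appears (with i ≥ 1) at t_9.

9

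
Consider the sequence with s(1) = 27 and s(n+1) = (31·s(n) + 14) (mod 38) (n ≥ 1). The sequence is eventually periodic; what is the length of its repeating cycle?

6

Listing terms: s(1) = 27, s(2) = 15, s(3) = 23, s(4) = 5, s(5) = 17, s(6) = 9, s(7) = 27.
Since s(7) = s(1) = 27, the sequence is periodic with period 6.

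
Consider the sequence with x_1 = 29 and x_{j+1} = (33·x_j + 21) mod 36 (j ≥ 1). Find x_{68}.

12

x_1 = 29, x_2 = 6, x_3 = 3, x_4 = 12, x_5 = 21, x_6 = 30, x_7 = 3.
Since x_7 = x_3 = 3, the sequence is eventually periodic: after a pre-period of length 2 it cycles with period 4.
For j ≥ 3, x_j depends only on (j - 3) mod 4. (68 - 3) mod 4 = 1, so x_{68} = x_4 = 12.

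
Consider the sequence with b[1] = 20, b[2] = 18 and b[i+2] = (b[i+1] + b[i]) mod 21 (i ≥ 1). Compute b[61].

Computing terms: b[1] = 20, b[2] = 18, b[3] = 17, b[4] = 14, b[5] = 10, b[6] = 3, b[7] = 13, b[8] = 16, b[9] = 8, b[10] = 3, b[11] = 11, b[12] = 14, b[13] = 4, b[14] = 18, b[15] = 1, b[16] = 19, b[17] = 20, b[18] = 18.
Since (b[17], b[18]) = (b[1], b[2]) = (20, 18) (two consecutive terms determine the rest), the sequence is periodic with period 16.
So b[61] = b[1 + ((61-1) mod 16)] = b[13] = 4.

4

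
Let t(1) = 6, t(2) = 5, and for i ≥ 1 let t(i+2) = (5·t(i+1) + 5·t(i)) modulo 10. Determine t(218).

5

t(1) = 6,  t(2) = 5,  t(3) = 5,  t(4) = 0,  t(5) = 5,  t(6) = 5.
Since (t(5), t(6)) = (t(2), t(3)) = (5, 5) (two consecutive terms determine the rest), the sequence is eventually periodic: after a pre-period of length 1 it cycles with period 3.
For i ≥ 2, t(i) depends only on (i - 2) mod 3. (218 - 2) mod 3 = 0, so t(218) = t(2) = 5.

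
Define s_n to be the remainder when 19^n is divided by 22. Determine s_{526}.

3

Listing terms: s_0 = 1, s_1 = 19, s_2 = 9, s_3 = 17, s_4 = 15, s_5 = 21, s_6 = 3, s_7 = 13, s_8 = 5, s_9 = 7, s_{10} = 1.
Since s_{10} = s_0 = 1, the sequence is periodic with period 10.
(526 - 0) mod 10 = 6, so s_{526} = s_6 = 3.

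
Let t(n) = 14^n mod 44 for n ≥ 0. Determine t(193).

16

We have t(0) = 1,  t(1) = 14,  t(2) = 20,  t(3) = 16,  t(4) = 4,  t(5) = 12,  t(6) = 36,  t(7) = 20.
Since t(7) = t(2) = 20, the sequence is eventually periodic: after a pre-period of length 2 it cycles with period 5.
For n ≥ 2, t(n) depends only on (n - 2) mod 5. (193 - 2) mod 5 = 1, so t(193) = t(3) = 16.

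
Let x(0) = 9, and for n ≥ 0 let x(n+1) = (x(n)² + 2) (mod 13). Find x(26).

12

Computing terms: x(0) = 9,  x(1) = 5,  x(2) = 1,  x(3) = 3,  x(4) = 11,  x(5) = 6,  x(6) = 12,  x(7) = 3.
Since x(7) = x(3) = 3, the sequence is eventually periodic: after a pre-period of length 3 it cycles with period 4.
For n ≥ 3, x(n) depends only on (n - 3) mod 4. (26 - 3) mod 4 = 3, so x(26) = x(6) = 12.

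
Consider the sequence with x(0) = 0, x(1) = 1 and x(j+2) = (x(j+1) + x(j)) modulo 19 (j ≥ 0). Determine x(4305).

We have x(0) = 0, x(1) = 1, x(2) = 1, x(3) = 2, x(4) = 3, x(5) = 5, x(6) = 8, x(7) = 13, x(8) = 2, x(9) = 15, x(10) = 17, x(11) = 13, x(12) = 11, x(13) = 5, x(14) = 16, x(15) = 2, x(16) = 18, x(17) = 1, x(18) = 0, x(19) = 1.
Since (x(18), x(19)) = (x(0), x(1)) = (0, 1) (two consecutive terms determine the rest), the sequence is periodic with period 18.
(4305 - 0) mod 18 = 3, so x(4305) = x(3) = 2.

2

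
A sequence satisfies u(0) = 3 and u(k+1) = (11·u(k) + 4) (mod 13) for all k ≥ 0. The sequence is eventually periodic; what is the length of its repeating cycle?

u(0) = 3, u(1) = 11, u(2) = 8, u(3) = 1, u(4) = 2, u(5) = 0, u(6) = 4, u(7) = 9, u(8) = 12, u(9) = 6, u(10) = 5, u(11) = 7, u(12) = 3.
Since u(12) = u(0) = 3, the sequence is periodic with period 12.

12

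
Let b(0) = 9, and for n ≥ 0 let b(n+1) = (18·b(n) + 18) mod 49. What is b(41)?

24

Listing terms: b(0) = 9, b(1) = 33, b(2) = 24, b(3) = 9.
The sequence repeats with period 3.
(41 - 0) mod 3 = 2, so b(41) = b(2) = 24.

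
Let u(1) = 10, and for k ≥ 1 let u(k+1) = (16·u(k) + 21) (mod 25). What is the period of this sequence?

u(1) = 10, u(2) = 6, u(3) = 17, u(4) = 18, u(5) = 9, u(6) = 15, u(7) = 11, u(8) = 22, u(9) = 23, u(10) = 14, u(11) = 20, u(12) = 16, u(13) = 2, u(14) = 3, u(15) = 19, u(16) = 0, u(17) = 21, u(18) = 7, u(19) = 8, u(20) = 24, u(21) = 5, u(22) = 1, u(23) = 12, u(24) = 13, u(25) = 4, u(26) = 10.
The sequence repeats with period 25.

25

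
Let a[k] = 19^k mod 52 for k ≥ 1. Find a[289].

a[1] = 19, a[2] = 49, a[3] = 47, a[4] = 9, a[5] = 15, a[6] = 25, a[7] = 7, a[8] = 29, a[9] = 31, a[10] = 17, a[11] = 11, a[12] = 1, a[13] = 19.
The sequence repeats with period 12.
So a[289] = a[1 + ((289-1) mod 12)] = a[1] = 19.

19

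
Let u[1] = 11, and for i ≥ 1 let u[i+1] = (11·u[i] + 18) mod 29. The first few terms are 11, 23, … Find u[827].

We have u[1] = 11,  u[2] = 23,  u[3] = 10,  u[4] = 12,  u[5] = 5,  u[6] = 15,  u[7] = 9,  u[8] = 1,  u[9] = 0,  u[10] = 18,  u[11] = 13,  u[12] = 16,  u[13] = 20,  u[14] = 6,  u[15] = 26,  u[16] = 14,  u[17] = 27,  u[18] = 25,  u[19] = 3,  u[20] = 22,  u[21] = 28,  u[22] = 7,  u[23] = 8,  u[24] = 19,  u[25] = 24,  u[26] = 21,  u[27] = 17,  u[28] = 2,  u[29] = 11.
The sequence repeats with period 28.
So u[827] = u[1 + ((827-1) mod 28)] = u[15] = 26.

26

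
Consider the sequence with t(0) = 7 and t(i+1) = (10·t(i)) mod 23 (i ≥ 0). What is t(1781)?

t(0) = 7, t(1) = 1, t(2) = 10, t(3) = 8, t(4) = 11, t(5) = 18, t(6) = 19, t(7) = 6, t(8) = 14, t(9) = 2, t(10) = 20, t(11) = 16, t(12) = 22, t(13) = 13, t(14) = 15, t(15) = 12, t(16) = 5, t(17) = 4, t(18) = 17, t(19) = 9, t(20) = 21, t(21) = 3, t(22) = 7.
Since t(22) = t(0) = 7, the sequence is periodic with period 22.
(1781 - 0) mod 22 = 21, so t(1781) = t(21) = 3.

3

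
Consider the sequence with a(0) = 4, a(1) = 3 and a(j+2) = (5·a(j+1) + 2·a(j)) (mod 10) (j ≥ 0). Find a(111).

a(0) = 4,  a(1) = 3,  a(2) = 3,  a(3) = 1,  a(4) = 1,  a(5) = 7,  a(6) = 7,  a(7) = 9,  a(8) = 9,  a(9) = 3,  a(10) = 3.
Since (a(9), a(10)) = (a(1), a(2)) = (3, 3) (two consecutive terms determine the rest), the sequence is eventually periodic: after a pre-period of length 1 it cycles with period 8.
For j ≥ 1, a(j) depends only on (j - 1) mod 8. (111 - 1) mod 8 = 6, so a(111) = a(7) = 9.

9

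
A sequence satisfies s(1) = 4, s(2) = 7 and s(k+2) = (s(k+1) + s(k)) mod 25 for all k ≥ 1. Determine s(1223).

11

Computing terms: s(1) = 4; s(2) = 7; s(3) = 11; s(4) = 18; s(5) = 4; s(6) = 22; s(7) = 1; s(8) = 23; s(9) = 24; s(10) = 22; s(11) = 21; s(12) = 18; s(13) = 14; s(14) = 7; s(15) = 21; s(16) = 3; s(17) = 24; s(18) = 2; s(19) = 1; s(20) = 3; s(21) = 4; s(22) = 7.
The sequence repeats with period 20.
So s(1223) = s(1 + ((1223-1) mod 20)) = s(3) = 11.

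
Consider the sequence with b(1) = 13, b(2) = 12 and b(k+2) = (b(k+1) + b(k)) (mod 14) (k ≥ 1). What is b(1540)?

9

b(1) = 13,  b(2) = 12,  b(3) = 11,  b(4) = 9,  b(5) = 6,  b(6) = 1,  b(7) = 7,  b(8) = 8,  b(9) = 1,  b(10) = 9,  b(11) = 10,  b(12) = 5,  b(13) = 1,  b(14) = 6,  b(15) = 7,  b(16) = 13,  b(17) = 6,  b(18) = 5,  b(19) = 11,  b(20) = 2,  b(21) = 13,  b(22) = 1,  b(23) = 0,  b(24) = 1,  b(25) = 1,  b(26) = 2,  b(27) = 3,  b(28) = 5,  b(29) = 8,  b(30) = 13,  b(31) = 7,  b(32) = 6,  b(33) = 13,  b(34) = 5,  b(35) = 4,  b(36) = 9,  b(37) = 13,  b(38) = 8,  b(39) = 7,  b(40) = 1,  b(41) = 8,  b(42) = 9,  b(43) = 3,  b(44) = 12,  b(45) = 1,  b(46) = 13,  b(47) = 0,  b(48) = 13,  b(49) = 13,  b(50) = 12.
The sequence repeats with period 48.
So b(1540) = b(1 + ((1540-1) mod 48)) = b(4) = 9.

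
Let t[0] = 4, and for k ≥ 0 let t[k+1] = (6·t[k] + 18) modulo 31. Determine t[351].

26

We have t[0] = 4,  t[1] = 11,  t[2] = 22,  t[3] = 26,  t[4] = 19,  t[5] = 8,  t[6] = 4.
Since t[6] = t[0] = 4, the sequence is periodic with period 6.
(351 - 0) mod 6 = 3, so t[351] = t[3] = 26.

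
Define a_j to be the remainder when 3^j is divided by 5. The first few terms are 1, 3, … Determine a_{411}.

2

Computing terms: a_0 = 1,  a_1 = 3,  a_2 = 4,  a_3 = 2,  a_4 = 1.
The sequence repeats with period 4.
(411 - 0) mod 4 = 3, so a_{411} = a_3 = 2.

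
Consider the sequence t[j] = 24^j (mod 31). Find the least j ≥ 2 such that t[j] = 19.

28

Computing terms: t[1] = 24; t[2] = 18; t[3] = 29; t[4] = 14; t[5] = 26; t[6] = 4; t[7] = 3; t[8] = 10; t[9] = 23; t[10] = 25; t[11] = 11; t[12] = 16; t[13] = 12; t[14] = 9; t[15] = 30; t[16] = 7; t[17] = 13; t[18] = 2; t[19] = 17; t[20] = 5; t[21] = 27; t[22] = 28; t[23] = 21; t[24] = 8; t[25] = 6; t[26] = 20; t[27] = 15; t[28] = 19; t[29] = 22; t[30] = 1; t[31] = 24.
Since t[31] = t[1] = 24, the sequence is periodic with period 30.
The value 19 first appears (with j ≥ 2) at t[28].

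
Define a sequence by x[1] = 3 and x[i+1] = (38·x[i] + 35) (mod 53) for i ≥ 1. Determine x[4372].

Listing terms: x[1] = 3, x[2] = 43, x[3] = 26, x[4] = 16, x[5] = 7, x[6] = 36, x[7] = 25, x[8] = 31, x[9] = 47, x[10] = 19, x[11] = 15, x[12] = 22, x[13] = 23, x[14] = 8, x[15] = 21, x[16] = 38, x[17] = 48, x[18] = 4, x[19] = 28, x[20] = 39, x[21] = 33, x[22] = 17, x[23] = 45, x[24] = 49, x[25] = 42, x[26] = 41, x[27] = 3.
The sequence repeats with period 26.
So x[4372] = x[1 + ((4372-1) mod 26)] = x[4] = 16.

16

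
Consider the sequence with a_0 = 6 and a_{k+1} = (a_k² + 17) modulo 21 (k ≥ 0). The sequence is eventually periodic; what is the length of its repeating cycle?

Computing terms: a_0 = 6,  a_1 = 11,  a_2 = 12,  a_3 = 14,  a_4 = 3,  a_5 = 5,  a_6 = 0,  a_7 = 17,  a_8 = 12.
Since a_8 = a_2 = 12, the sequence is eventually periodic: after a pre-period of length 2 it cycles with period 6.

6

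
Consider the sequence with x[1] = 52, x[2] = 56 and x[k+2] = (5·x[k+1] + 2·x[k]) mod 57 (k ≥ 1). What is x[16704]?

33

Computing terms: x[1] = 52, x[2] = 56, x[3] = 42, x[4] = 37, x[5] = 41, x[6] = 51, x[7] = 52, x[8] = 20, x[9] = 33, x[10] = 34, x[11] = 8, x[12] = 51, x[13] = 43, x[14] = 32, x[15] = 18, x[16] = 40, x[17] = 8, x[18] = 6, x[19] = 46, x[20] = 14, x[21] = 48, x[22] = 40, x[23] = 11, x[24] = 21, x[25] = 13, x[26] = 50, x[27] = 48, x[28] = 55, x[29] = 29, x[30] = 27, x[31] = 22, x[32] = 50, x[33] = 9, x[34] = 31, x[35] = 2, x[36] = 15, x[37] = 22, x[38] = 26, x[39] = 3, x[40] = 10, x[41] = 56, x[42] = 15, x[43] = 16, x[44] = 53, x[45] = 12, x[46] = 52, x[47] = 56.
The sequence repeats with period 45.
So x[16704] = x[1 + ((16704-1) mod 45)] = x[9] = 33.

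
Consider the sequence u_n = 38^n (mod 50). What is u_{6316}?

Computing terms: u_0 = 1,  u_1 = 38,  u_2 = 44,  u_3 = 22,  u_4 = 36,  u_5 = 18,  u_6 = 34,  u_7 = 42,  u_8 = 46,  u_9 = 48,  u_{10} = 24,  u_{11} = 12,  u_{12} = 6,  u_{13} = 28,  u_{14} = 14,  u_{15} = 32,  u_{16} = 16,  u_{17} = 8,  u_{18} = 4,  u_{19} = 2,  u_{20} = 26,  u_{21} = 38.
Since u_{21} = u_1 = 38, the sequence is eventually periodic: after a pre-period of length 1 it cycles with period 20.
For n ≥ 1, u_n depends only on (n - 1) mod 20. (6316 - 1) mod 20 = 15, so u_{6316} = u_{16} = 16.

16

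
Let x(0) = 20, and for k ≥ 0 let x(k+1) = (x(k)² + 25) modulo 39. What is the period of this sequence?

3

Computing terms: x(0) = 20, x(1) = 35, x(2) = 2, x(3) = 29, x(4) = 8, x(5) = 11, x(6) = 29.
Since x(6) = x(3) = 29, the sequence is eventually periodic: after a pre-period of length 3 it cycles with period 3.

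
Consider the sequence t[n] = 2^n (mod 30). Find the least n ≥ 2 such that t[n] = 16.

4

We have t[1] = 2,  t[2] = 4,  t[3] = 8,  t[4] = 16,  t[5] = 2.
Since t[5] = t[1] = 2, the sequence is periodic with period 4.
The value 16 first appears (with n ≥ 2) at t[4].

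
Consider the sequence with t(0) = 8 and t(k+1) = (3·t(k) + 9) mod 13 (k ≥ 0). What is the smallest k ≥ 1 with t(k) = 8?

3

t(0) = 8; t(1) = 7; t(2) = 4; t(3) = 8.
The sequence repeats with period 3.
The value 8 next appears (with k ≥ 1) at t(3).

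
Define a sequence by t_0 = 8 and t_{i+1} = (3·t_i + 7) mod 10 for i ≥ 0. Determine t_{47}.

7

Listing terms: t_0 = 8, t_1 = 1, t_2 = 0, t_3 = 7, t_4 = 8.
Since t_4 = t_0 = 8, the sequence is periodic with period 4.
(47 - 0) mod 4 = 3, so t_{47} = t_3 = 7.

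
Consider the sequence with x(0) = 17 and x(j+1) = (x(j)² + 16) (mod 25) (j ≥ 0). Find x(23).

16

Listing terms: x(0) = 17, x(1) = 5, x(2) = 16, x(3) = 22, x(4) = 0, x(5) = 16.
Since x(5) = x(2) = 16, the sequence is eventually periodic: after a pre-period of length 2 it cycles with period 3.
For j ≥ 2, x(j) depends only on (j - 2) mod 3. (23 - 2) mod 3 = 0, so x(23) = x(2) = 16.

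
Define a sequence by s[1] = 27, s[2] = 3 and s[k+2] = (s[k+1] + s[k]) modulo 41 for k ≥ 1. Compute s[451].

17

s[1] = 27,  s[2] = 3,  s[3] = 30,  s[4] = 33,  s[5] = 22,  s[6] = 14,  s[7] = 36,  s[8] = 9,  s[9] = 4,  s[10] = 13,  s[11] = 17,  s[12] = 30,  s[13] = 6,  s[14] = 36,  s[15] = 1,  s[16] = 37,  s[17] = 38,  s[18] = 34,  s[19] = 31,  s[20] = 24,  s[21] = 14,  s[22] = 38,  s[23] = 11,  s[24] = 8,  s[25] = 19,  s[26] = 27,  s[27] = 5,  s[28] = 32,  s[29] = 37,  s[30] = 28,  s[31] = 24,  s[32] = 11,  s[33] = 35,  s[34] = 5,  s[35] = 40,  s[36] = 4,  s[37] = 3,  s[38] = 7,  s[39] = 10,  s[40] = 17,  s[41] = 27,  s[42] = 3.
The sequence repeats with period 40.
(451 - 1) mod 40 = 10, so s[451] = s[11] = 17.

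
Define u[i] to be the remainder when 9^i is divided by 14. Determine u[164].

We have u[1] = 9; u[2] = 11; u[3] = 1; u[4] = 9.
Since u[4] = u[1] = 9, the sequence is periodic with period 3.
So u[164] = u[1 + ((164-1) mod 3)] = u[2] = 11.

11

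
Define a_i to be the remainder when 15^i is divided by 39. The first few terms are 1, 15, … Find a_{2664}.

We have a_0 = 1; a_1 = 15; a_2 = 30; a_3 = 21; a_4 = 3; a_5 = 6; a_6 = 12; a_7 = 24; a_8 = 9; a_9 = 18; a_{10} = 36; a_{11} = 33; a_{12} = 27; a_{13} = 15.
Since a_{13} = a_1 = 15, the sequence is eventually periodic: after a pre-period of length 1 it cycles with period 12.
For i ≥ 1, a_i depends only on (i - 1) mod 12. (2664 - 1) mod 12 = 11, so a_{2664} = a_{12} = 27.

27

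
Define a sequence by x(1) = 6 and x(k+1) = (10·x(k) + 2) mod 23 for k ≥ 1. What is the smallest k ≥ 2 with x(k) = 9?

Listing terms: x(1) = 6,  x(2) = 16,  x(3) = 1,  x(4) = 12,  x(5) = 7,  x(6) = 3,  x(7) = 9,  x(8) = 0,  x(9) = 2,  x(10) = 22,  x(11) = 15,  x(12) = 14,  x(13) = 4,  x(14) = 19,  x(15) = 8,  x(16) = 13,  x(17) = 17,  x(18) = 11,  x(19) = 20,  x(20) = 18,  x(21) = 21,  x(22) = 5,  x(23) = 6.
The sequence repeats with period 22.
The value 9 first appears (with k ≥ 2) at x(7).

7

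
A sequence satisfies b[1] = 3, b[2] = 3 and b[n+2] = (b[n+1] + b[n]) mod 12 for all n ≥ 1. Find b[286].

Listing terms: b[1] = 3,  b[2] = 3,  b[3] = 6,  b[4] = 9,  b[5] = 3,  b[6] = 0,  b[7] = 3,  b[8] = 3.
The sequence repeats with period 6.
(286 - 1) mod 6 = 3, so b[286] = b[4] = 9.

9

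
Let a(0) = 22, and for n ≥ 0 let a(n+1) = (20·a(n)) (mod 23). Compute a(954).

Computing terms: a(0) = 22, a(1) = 3, a(2) = 14, a(3) = 4, a(4) = 11, a(5) = 13, a(6) = 7, a(7) = 2, a(8) = 17, a(9) = 18, a(10) = 15, a(11) = 1, a(12) = 20, a(13) = 9, a(14) = 19, a(15) = 12, a(16) = 10, a(17) = 16, a(18) = 21, a(19) = 6, a(20) = 5, a(21) = 8, a(22) = 22.
Since a(22) = a(0) = 22, the sequence is periodic with period 22.
(954 - 0) mod 22 = 8, so a(954) = a(8) = 17.

17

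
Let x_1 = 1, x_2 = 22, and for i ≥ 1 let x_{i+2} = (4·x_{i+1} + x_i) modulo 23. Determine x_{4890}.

Computing terms: x_1 = 1,  x_2 = 22,  x_3 = 20,  x_4 = 10,  x_5 = 14,  x_6 = 20,  x_7 = 2,  x_8 = 5,  x_9 = 22,  x_{10} = 1,  x_{11} = 3,  x_{12} = 13,  x_{13} = 9,  x_{14} = 3,  x_{15} = 21,  x_{16} = 18,  x_{17} = 1,  x_{18} = 22.
Since (x_{17}, x_{18}) = (x_1, x_2) = (1, 22) (two consecutive terms determine the rest), the sequence is periodic with period 16.
So x_{4890} = x_{1 + ((4890-1) mod 16)} = x_{10} = 1.

1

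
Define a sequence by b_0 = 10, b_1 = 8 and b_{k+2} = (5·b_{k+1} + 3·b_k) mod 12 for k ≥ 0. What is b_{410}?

Computing terms: b_0 = 10,  b_1 = 8,  b_2 = 10,  b_3 = 2,  b_4 = 4,  b_5 = 2,  b_6 = 10,  b_7 = 8.
The sequence repeats with period 6.
So b_{410} = b_{0 + ((410-0) mod 6)} = b_2 = 10.

10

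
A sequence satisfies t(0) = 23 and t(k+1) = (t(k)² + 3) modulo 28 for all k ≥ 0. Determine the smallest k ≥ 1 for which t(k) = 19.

Listing terms: t(0) = 23; t(1) = 0; t(2) = 3; t(3) = 12; t(4) = 7; t(5) = 24; t(6) = 19; t(7) = 0.
Since t(7) = t(1) = 0, the sequence is eventually periodic: after a pre-period of length 1 it cycles with period 6.
The value 19 first appears (with k ≥ 1) at t(6).

6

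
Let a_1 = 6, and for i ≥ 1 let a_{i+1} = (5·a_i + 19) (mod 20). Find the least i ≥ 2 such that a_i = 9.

a_1 = 6; a_2 = 9; a_3 = 4; a_4 = 19; a_5 = 14; a_6 = 9.
Since a_6 = a_2 = 9, the sequence is eventually periodic: after a pre-period of length 1 it cycles with period 4.
The value 9 first appears (with i ≥ 2) at a_2.

2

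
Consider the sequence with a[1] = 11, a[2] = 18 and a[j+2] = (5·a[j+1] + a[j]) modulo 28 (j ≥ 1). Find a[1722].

19

Listing terms: a[1] = 11, a[2] = 18, a[3] = 17, a[4] = 19, a[5] = 0, a[6] = 19, a[7] = 11, a[8] = 18.
Since (a[7], a[8]) = (a[1], a[2]) = (11, 18) (two consecutive terms determine the rest), the sequence is periodic with period 6.
So a[1722] = a[1 + ((1722-1) mod 6)] = a[6] = 19.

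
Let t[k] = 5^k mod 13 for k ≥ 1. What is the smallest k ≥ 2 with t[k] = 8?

3

t[1] = 5,  t[2] = 12,  t[3] = 8,  t[4] = 1,  t[5] = 5.
Since t[5] = t[1] = 5, the sequence is periodic with period 4.
The value 8 first appears (with k ≥ 2) at t[3].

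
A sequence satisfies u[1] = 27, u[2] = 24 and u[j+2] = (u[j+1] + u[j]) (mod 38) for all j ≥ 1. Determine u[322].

We have u[1] = 27; u[2] = 24; u[3] = 13; u[4] = 37; u[5] = 12; u[6] = 11; u[7] = 23; u[8] = 34; u[9] = 19; u[10] = 15; u[11] = 34; u[12] = 11; u[13] = 7; u[14] = 18; u[15] = 25; u[16] = 5; u[17] = 30; u[18] = 35; u[19] = 27; u[20] = 24.
The sequence repeats with period 18.
So u[322] = u[1 + ((322-1) mod 18)] = u[16] = 5.

5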